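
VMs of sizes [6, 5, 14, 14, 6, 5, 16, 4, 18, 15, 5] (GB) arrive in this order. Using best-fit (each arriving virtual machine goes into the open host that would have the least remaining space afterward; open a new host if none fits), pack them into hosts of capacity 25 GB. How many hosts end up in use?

5

  6 → host 1 (new)  [load 6/25]
  5 → host 1  [load 11/25]
  14 → host 1  [load 25/25]
  14 → host 2 (new)  [load 14/25]
  6 → host 2  [load 20/25]
  5 → host 2  [load 25/25]
  16 → host 3 (new)  [load 16/25]
  4 → host 3  [load 20/25]
  18 → host 4 (new)  [load 18/25]
  15 → host 5 (new)  [load 15/25]
  5 → host 3  [load 25/25]
5 hosts opened.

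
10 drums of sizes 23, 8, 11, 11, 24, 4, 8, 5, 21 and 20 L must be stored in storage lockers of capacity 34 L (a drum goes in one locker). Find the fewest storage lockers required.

Total = 24 + 23 + 21 + 20 + 11 + 11 + 8 + 8 + 5 + 4 = 135 L.
Lower bound: ⌈135/34⌉ = 4 storage lockers.
A packing using 5 storage lockers:
  locker 1: 24 + 8 = 32
  locker 2: 23 + 11 = 34
  locker 3: 21 + 11 = 32
  locker 4: 20 + 8 + 5 = 33
  locker 5: 4 = 4
No arrangement into 4 storage lockers stays within capacity, so 5 is optimal.

5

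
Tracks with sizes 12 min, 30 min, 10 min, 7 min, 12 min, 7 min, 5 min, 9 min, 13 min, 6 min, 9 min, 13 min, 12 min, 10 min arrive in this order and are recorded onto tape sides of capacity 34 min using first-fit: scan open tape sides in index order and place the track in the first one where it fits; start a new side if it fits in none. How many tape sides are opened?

5

  12 → side 1 (new)  [load 12/34]
  30 → side 2 (new)  [load 30/34]
  10 → side 1  [load 22/34]
  7 → side 1  [load 29/34]
  12 → side 3 (new)  [load 12/34]
  7 → side 3  [load 19/34]
  5 → side 1  [load 34/34]
  9 → side 3  [load 28/34]
  13 → side 4 (new)  [load 13/34]
  6 → side 3  [load 34/34]
  9 → side 4  [load 22/34]
  13 → side 5 (new)  [load 13/34]
  12 → side 4  [load 34/34]
  10 → side 5  [load 23/34]
5 tape sides opened.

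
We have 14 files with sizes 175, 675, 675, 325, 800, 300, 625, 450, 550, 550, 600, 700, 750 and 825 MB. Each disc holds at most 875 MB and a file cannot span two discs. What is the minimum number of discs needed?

11

Total = 825 + 800 + 750 + 700 + 675 + 675 + 625 + 600 + 550 + 550 + 450 + 325 + 300 + 175 = 8000 MB.
Lower bound: ⌈8000/875⌉ = 10 discs.
Also, 11 files each exceed 875/2 MB, and no two of those can share a disc, so at least 11 discs are needed.
A packing using 11 discs:
  disc 1: 825 = 825
  disc 2: 800 = 800
  disc 3: 750 = 750
  disc 4: 700 + 175 = 875
  disc 5: 675 = 675
  disc 6: 675 = 675
  disc 7: 625 = 625
  disc 8: 600 = 600
  disc 9: 550 + 325 = 875
  disc 10: 550 + 300 = 850
  disc 11: 450 = 450
This matches the lower bound, so 11 is optimal.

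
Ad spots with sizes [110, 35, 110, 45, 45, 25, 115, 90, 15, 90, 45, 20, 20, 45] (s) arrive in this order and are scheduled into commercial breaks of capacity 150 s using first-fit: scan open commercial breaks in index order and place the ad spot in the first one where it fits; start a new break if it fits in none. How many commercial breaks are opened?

  110 → break 1 (new)  [load 110/150]
  35 → break 1  [load 145/150]
  110 → break 2 (new)  [load 110/150]
  45 → break 3 (new)  [load 45/150]
  45 → break 3  [load 90/150]
  25 → break 2  [load 135/150]
  115 → break 4 (new)  [load 115/150]
  90 → break 5 (new)  [load 90/150]
  15 → break 2  [load 150/150]
  90 → break 6 (new)  [load 90/150]
  45 → break 3  [load 135/150]
  20 → break 4  [load 135/150]
  20 → break 5  [load 110/150]
  45 → break 6  [load 135/150]
6 commercial breaks opened.

6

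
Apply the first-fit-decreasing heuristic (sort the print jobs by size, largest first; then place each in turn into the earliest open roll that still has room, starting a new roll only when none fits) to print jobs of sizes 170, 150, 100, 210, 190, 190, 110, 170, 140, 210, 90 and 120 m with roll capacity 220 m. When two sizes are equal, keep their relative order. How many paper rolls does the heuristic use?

10

Sorted descending: 210, 210, 190, 190, 170, 170, 150, 140, 120, 110, 100, 90.
  210 → roll 1 (new)  [load 210/220]
  210 → roll 2 (new)  [load 210/220]
  190 → roll 3 (new)  [load 190/220]
  190 → roll 4 (new)  [load 190/220]
  170 → roll 5 (new)  [load 170/220]
  170 → roll 6 (new)  [load 170/220]
  150 → roll 7 (new)  [load 150/220]
  140 → roll 8 (new)  [load 140/220]
  120 → roll 9 (new)  [load 120/220]
  110 → roll 10 (new)  [load 110/220]
  100 → roll 9  [load 220/220]
  90 → roll 10  [load 200/220]
10 paper rolls opened.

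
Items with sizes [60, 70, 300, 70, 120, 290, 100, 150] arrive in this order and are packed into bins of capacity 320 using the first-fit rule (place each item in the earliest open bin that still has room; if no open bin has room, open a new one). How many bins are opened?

4

  60 → bin 1 (new)  [load 60/320]
  70 → bin 1  [load 130/320]
  300 → bin 2 (new)  [load 300/320]
  70 → bin 1  [load 200/320]
  120 → bin 1  [load 320/320]
  290 → bin 3 (new)  [load 290/320]
  100 → bin 4 (new)  [load 100/320]
  150 → bin 4  [load 250/320]
4 bins opened.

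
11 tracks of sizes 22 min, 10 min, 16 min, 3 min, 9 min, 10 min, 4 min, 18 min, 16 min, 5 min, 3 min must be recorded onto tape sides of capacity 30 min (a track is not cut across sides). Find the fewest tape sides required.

4

Total = 22 + 18 + 16 + 16 + 10 + 10 + 9 + 5 + 4 + 3 + 3 = 116 min.
Lower bound: ⌈116/30⌉ = 4 tape sides.
A packing using 4 tape sides:
  side 1: 22 + 5 + 3 = 30
  side 2: 18 + 10 = 28
  side 3: 16 + 10 + 4 = 30
  side 4: 16 + 9 + 3 = 28
This matches the lower bound, so 4 is optimal.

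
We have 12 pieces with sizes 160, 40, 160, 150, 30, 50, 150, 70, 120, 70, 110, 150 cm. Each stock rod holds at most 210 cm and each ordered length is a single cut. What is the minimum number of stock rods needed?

7

Total = 160 + 160 + 150 + 150 + 150 + 120 + 110 + 70 + 70 + 50 + 40 + 30 = 1260 cm.
Lower bound: ⌈1260/210⌉ = 6 stock rods.
Also, 7 pieces each exceed 105 cm, and no two of those can share a stock rod, so at least 7 stock rods are needed.
A packing using 7 stock rods:
  stock rod 1: 160 + 50 = 210
  stock rod 2: 160 + 40 = 200
  stock rod 3: 150 + 30 = 180
  stock rod 4: 150 = 150
  stock rod 5: 150 = 150
  stock rod 6: 120 + 70 = 190
  stock rod 7: 110 + 70 = 180
This matches the lower bound, so 7 is optimal.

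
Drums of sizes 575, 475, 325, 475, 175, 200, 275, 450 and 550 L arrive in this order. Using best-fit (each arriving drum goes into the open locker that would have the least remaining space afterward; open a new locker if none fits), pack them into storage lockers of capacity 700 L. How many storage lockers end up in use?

6

  575 → locker 1 (new)  [load 575/700]
  475 → locker 2 (new)  [load 475/700]
  325 → locker 3 (new)  [load 325/700]
  475 → locker 4 (new)  [load 475/700]
  175 → locker 2  [load 650/700]
  200 → locker 4  [load 675/700]
  275 → locker 3  [load 600/700]
  450 → locker 5 (new)  [load 450/700]
  550 → locker 6 (new)  [load 550/700]
6 storage lockers opened.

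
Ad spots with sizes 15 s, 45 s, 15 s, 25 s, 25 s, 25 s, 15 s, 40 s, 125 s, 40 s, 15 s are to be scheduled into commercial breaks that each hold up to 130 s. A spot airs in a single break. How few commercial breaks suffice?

Total = 125 + 45 + 40 + 40 + 25 + 25 + 25 + 15 + 15 + 15 + 15 = 385 s.
Lower bound: ⌈385/130⌉ = 3 commercial breaks.
A packing using 3 commercial breaks:
  break 1: 125 = 125
  break 2: 45 + 40 + 15 + 15 + 15 = 130
  break 3: 40 + 25 + 25 + 25 + 15 = 130
This matches the lower bound, so 3 is optimal.

3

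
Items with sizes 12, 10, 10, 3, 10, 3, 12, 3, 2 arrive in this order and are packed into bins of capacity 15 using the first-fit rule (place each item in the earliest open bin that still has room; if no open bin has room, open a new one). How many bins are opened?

5

  12 → bin 1 (new)  [load 12/15]
  10 → bin 2 (new)  [load 10/15]
  10 → bin 3 (new)  [load 10/15]
  3 → bin 1  [load 15/15]
  10 → bin 4 (new)  [load 10/15]
  3 → bin 2  [load 13/15]
  12 → bin 5 (new)  [load 12/15]
  3 → bin 3  [load 13/15]
  2 → bin 2  [load 15/15]
5 bins opened.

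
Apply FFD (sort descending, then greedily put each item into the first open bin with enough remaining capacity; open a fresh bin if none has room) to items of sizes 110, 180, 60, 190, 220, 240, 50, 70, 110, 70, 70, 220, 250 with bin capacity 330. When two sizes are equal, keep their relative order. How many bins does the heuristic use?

Sorted descending: 250, 240, 220, 220, 190, 180, 110, 110, 70, 70, 70, 60, 50.
  250 → bin 1 (new)  [load 250/330]
  240 → bin 2 (new)  [load 240/330]
  220 → bin 3 (new)  [load 220/330]
  220 → bin 4 (new)  [load 220/330]
  190 → bin 5 (new)  [load 190/330]
  180 → bin 6 (new)  [load 180/330]
  110 → bin 3  [load 330/330]
  110 → bin 4  [load 330/330]
  70 → bin 1  [load 320/330]
  70 → bin 2  [load 310/330]
  70 → bin 5  [load 260/330]
  60 → bin 5  [load 320/330]
  50 → bin 6  [load 230/330]
6 bins opened.

6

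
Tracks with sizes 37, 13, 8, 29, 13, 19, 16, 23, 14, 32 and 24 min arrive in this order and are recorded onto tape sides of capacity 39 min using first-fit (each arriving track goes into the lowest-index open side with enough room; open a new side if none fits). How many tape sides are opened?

  37 → side 1 (new)  [load 37/39]
  13 → side 2 (new)  [load 13/39]
  8 → side 2  [load 21/39]
  29 → side 3 (new)  [load 29/39]
  13 → side 2  [load 34/39]
  19 → side 4 (new)  [load 19/39]
  16 → side 4  [load 35/39]
  23 → side 5 (new)  [load 23/39]
  14 → side 5  [load 37/39]
  32 → side 6 (new)  [load 32/39]
  24 → side 7 (new)  [load 24/39]
7 tape sides opened.

7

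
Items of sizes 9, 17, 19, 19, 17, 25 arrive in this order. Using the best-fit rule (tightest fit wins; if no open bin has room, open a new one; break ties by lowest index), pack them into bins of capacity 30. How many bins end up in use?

5

  9 → bin 1 (new)  [load 9/30]
  17 → bin 1  [load 26/30]
  19 → bin 2 (new)  [load 19/30]
  19 → bin 3 (new)  [load 19/30]
  17 → bin 4 (new)  [load 17/30]
  25 → bin 5 (new)  [load 25/30]
5 bins opened.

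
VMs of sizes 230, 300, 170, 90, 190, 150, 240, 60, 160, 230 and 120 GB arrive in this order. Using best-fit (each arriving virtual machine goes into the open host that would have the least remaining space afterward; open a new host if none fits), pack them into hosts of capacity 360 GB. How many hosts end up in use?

6

  230 → host 1 (new)  [load 230/360]
  300 → host 2 (new)  [load 300/360]
  170 → host 3 (new)  [load 170/360]
  90 → host 1  [load 320/360]
  190 → host 3  [load 360/360]
  150 → host 4 (new)  [load 150/360]
  240 → host 5 (new)  [load 240/360]
  60 → host 2  [load 360/360]
  160 → host 4  [load 310/360]
  230 → host 6 (new)  [load 230/360]
  120 → host 5  [load 360/360]
6 hosts opened.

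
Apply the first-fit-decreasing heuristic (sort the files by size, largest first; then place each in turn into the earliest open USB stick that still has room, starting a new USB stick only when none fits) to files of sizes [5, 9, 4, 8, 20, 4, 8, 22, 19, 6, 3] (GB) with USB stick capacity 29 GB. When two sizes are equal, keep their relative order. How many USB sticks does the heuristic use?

4

Sorted descending: 22, 20, 19, 9, 8, 8, 6, 5, 4, 4, 3.
  22 → USB stick 1 (new)  [load 22/29]
  20 → USB stick 2 (new)  [load 20/29]
  19 → USB stick 3 (new)  [load 19/29]
  9 → USB stick 2  [load 29/29]
  8 → USB stick 3  [load 27/29]
  8 → USB stick 4 (new)  [load 8/29]
  6 → USB stick 1  [load 28/29]
  5 → USB stick 4  [load 13/29]
  4 → USB stick 4  [load 17/29]
  4 → USB stick 4  [load 21/29]
  3 → USB stick 4  [load 24/29]
4 USB sticks opened.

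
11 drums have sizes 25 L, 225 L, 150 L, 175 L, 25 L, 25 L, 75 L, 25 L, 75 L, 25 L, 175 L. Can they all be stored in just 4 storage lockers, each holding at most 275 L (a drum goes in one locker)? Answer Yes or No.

Yes

A valid assignment using 4 storage lockers:
  locker 1: 225 + 25 + 25 = 275
  locker 2: 175 + 75 + 25 = 275
  locker 3: 175 + 75 + 25 = 275
  locker 4: 150 + 25 = 175
Every load is within 275 L, so 4 storage lockers suffice.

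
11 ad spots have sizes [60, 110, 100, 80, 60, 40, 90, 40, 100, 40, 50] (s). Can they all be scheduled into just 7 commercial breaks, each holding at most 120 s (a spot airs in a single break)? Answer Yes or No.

Total = 770 s; ⌈770/120⌉ = 7.
The bound of 7 does not rule out 7, but exhaustive search shows no assignment into 7 commercial breaks of capacity 120 s exists — the minimum is 8.

No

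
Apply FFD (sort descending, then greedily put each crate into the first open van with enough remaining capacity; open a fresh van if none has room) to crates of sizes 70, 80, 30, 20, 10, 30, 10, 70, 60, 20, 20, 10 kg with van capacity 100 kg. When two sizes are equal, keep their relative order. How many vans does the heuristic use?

Sorted descending: 80, 70, 70, 60, 30, 30, 20, 20, 20, 10, 10, 10.
  80 → van 1 (new)  [load 80/100]
  70 → van 2 (new)  [load 70/100]
  70 → van 3 (new)  [load 70/100]
  60 → van 4 (new)  [load 60/100]
  30 → van 2  [load 100/100]
  30 → van 3  [load 100/100]
  20 → van 1  [load 100/100]
  20 → van 4  [load 80/100]
  20 → van 4  [load 100/100]
  10 → van 5 (new)  [load 10/100]
  10 → van 5  [load 20/100]
  10 → van 5  [load 30/100]
5 vans opened.

5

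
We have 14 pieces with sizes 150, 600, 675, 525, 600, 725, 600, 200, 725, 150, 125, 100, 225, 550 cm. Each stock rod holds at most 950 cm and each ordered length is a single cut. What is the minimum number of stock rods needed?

8

Total = 725 + 725 + 675 + 600 + 600 + 600 + 550 + 525 + 225 + 200 + 150 + 150 + 125 + 100 = 5950 cm.
Lower bound: ⌈5950/950⌉ = 7 stock rods.
Also, 8 pieces each exceed 475 cm, and no two of those can share a stock rod, so at least 8 stock rods are needed.
A packing using 8 stock rods:
  stock rod 1: 725 + 225 = 950
  stock rod 2: 725 + 200 = 925
  stock rod 3: 675 + 150 + 125 = 950
  stock rod 4: 600 + 150 + 100 = 850
  stock rod 5: 600 = 600
  stock rod 6: 600 = 600
  stock rod 7: 550 = 550
  stock rod 8: 525 = 525
This matches the lower bound, so 8 is optimal.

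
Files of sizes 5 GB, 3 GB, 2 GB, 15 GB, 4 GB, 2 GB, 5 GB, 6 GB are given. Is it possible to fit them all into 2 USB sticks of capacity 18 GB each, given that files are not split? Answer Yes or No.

Total = 42 GB; ⌈42/18⌉ = 3.
At least 3 USB sticks are required, but only 2 are allowed.

No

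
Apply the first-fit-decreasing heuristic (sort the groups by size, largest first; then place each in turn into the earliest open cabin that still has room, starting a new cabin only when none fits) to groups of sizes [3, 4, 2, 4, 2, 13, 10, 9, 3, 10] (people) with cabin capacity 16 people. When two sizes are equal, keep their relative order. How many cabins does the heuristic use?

4

Sorted descending: 13, 10, 10, 9, 4, 4, 3, 3, 2, 2.
  13 → cabin 1 (new)  [load 13/16]
  10 → cabin 2 (new)  [load 10/16]
  10 → cabin 3 (new)  [load 10/16]
  9 → cabin 4 (new)  [load 9/16]
  4 → cabin 2  [load 14/16]
  4 → cabin 3  [load 14/16]
  3 → cabin 1  [load 16/16]
  3 → cabin 4  [load 12/16]
  2 → cabin 2  [load 16/16]
  2 → cabin 3  [load 16/16]
4 cabins opened.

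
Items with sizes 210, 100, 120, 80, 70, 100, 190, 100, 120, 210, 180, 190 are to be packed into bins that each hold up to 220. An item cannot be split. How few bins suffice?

9

Total = 210 + 210 + 190 + 190 + 180 + 120 + 120 + 100 + 100 + 100 + 80 + 70 = 1670.
Lower bound: ⌈1670/220⌉ = 8 bins.
A packing using 9 bins:
  bin 1: 210 = 210
  bin 2: 210 = 210
  bin 3: 190 = 190
  bin 4: 190 = 190
  bin 5: 180 = 180
  bin 6: 120 + 100 = 220
  bin 7: 120 + 100 = 220
  bin 8: 100 + 80 = 180
  bin 9: 70 = 70
No arrangement into 8 bins stays within capacity, so 9 is optimal.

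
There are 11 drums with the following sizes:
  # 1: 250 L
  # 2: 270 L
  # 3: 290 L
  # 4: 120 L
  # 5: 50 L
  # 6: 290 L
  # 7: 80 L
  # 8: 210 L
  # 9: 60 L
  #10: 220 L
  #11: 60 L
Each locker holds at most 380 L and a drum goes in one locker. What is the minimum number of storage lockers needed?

6

Total = 290 + 290 + 270 + 250 + 220 + 210 + 120 + 80 + 60 + 60 + 50 = 1900 L.
Lower bound: ⌈1900/380⌉ = 5 storage lockers.
Also, 6 drums each exceed 190 L, and no two of those can share a locker, so at least 6 storage lockers are needed.
A packing using 6 storage lockers:
  locker 1: 290 + 80 = 370
  locker 2: 290 + 60 = 350
  locker 3: 270 + 60 + 50 = 380
  locker 4: 250 + 120 = 370
  locker 5: 220 = 220
  locker 6: 210 = 210
This matches the lower bound, so 6 is optimal.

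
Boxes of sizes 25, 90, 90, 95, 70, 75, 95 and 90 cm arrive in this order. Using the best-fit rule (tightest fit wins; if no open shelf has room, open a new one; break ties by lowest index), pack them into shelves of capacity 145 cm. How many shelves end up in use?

  25 → shelf 1 (new)  [load 25/145]
  90 → shelf 1  [load 115/145]
  90 → shelf 2 (new)  [load 90/145]
  95 → shelf 3 (new)  [load 95/145]
  70 → shelf 4 (new)  [load 70/145]
  75 → shelf 4  [load 145/145]
  95 → shelf 5 (new)  [load 95/145]
  90 → shelf 6 (new)  [load 90/145]
6 shelves opened.

6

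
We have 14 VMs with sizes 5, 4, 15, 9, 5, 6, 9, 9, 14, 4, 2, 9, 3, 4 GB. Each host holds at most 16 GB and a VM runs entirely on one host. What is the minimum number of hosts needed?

7

Total = 15 + 14 + 9 + 9 + 9 + 9 + 6 + 5 + 5 + 4 + 4 + 4 + 3 + 2 = 98 GB.
Lower bound: ⌈98/16⌉ = 7 hosts.
A packing using 7 hosts:
  host 1: 15 = 15
  host 2: 14 + 2 = 16
  host 3: 9 + 6 = 15
  host 4: 9 + 5 = 14
  host 5: 9 + 5 = 14
  host 6: 9 + 4 + 3 = 16
  host 7: 4 + 4 = 8
This matches the lower bound, so 7 is optimal.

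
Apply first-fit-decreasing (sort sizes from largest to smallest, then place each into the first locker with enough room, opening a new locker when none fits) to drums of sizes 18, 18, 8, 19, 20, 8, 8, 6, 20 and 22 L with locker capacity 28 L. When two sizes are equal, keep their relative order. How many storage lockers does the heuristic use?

Sorted descending: 22, 20, 20, 19, 18, 18, 8, 8, 8, 6.
  22 → locker 1 (new)  [load 22/28]
  20 → locker 2 (new)  [load 20/28]
  20 → locker 3 (new)  [load 20/28]
  19 → locker 4 (new)  [load 19/28]
  18 → locker 5 (new)  [load 18/28]
  18 → locker 6 (new)  [load 18/28]
  8 → locker 2  [load 28/28]
  8 → locker 3  [load 28/28]
  8 → locker 4  [load 27/28]
  6 → locker 1  [load 28/28]
6 storage lockers opened.

6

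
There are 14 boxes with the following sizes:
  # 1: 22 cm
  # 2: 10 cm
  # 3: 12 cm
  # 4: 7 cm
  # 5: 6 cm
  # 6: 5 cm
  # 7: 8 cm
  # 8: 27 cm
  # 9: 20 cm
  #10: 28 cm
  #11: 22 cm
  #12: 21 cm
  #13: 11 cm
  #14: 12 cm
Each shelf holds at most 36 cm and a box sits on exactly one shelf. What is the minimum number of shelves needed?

7

Total = 28 + 27 + 22 + 22 + 21 + 20 + 12 + 12 + 11 + 10 + 8 + 7 + 6 + 5 = 211 cm.
Lower bound: ⌈211/36⌉ = 6 shelves.
A packing using 7 shelves:
  shelf 1: 28 + 8 = 36
  shelf 2: 27 + 7 = 34
  shelf 3: 22 + 12 = 34
  shelf 4: 22 + 12 = 34
  shelf 5: 21 + 11 = 32
  shelf 6: 20 + 10 + 6 = 36
  shelf 7: 5 = 5
No arrangement into 6 shelves stays within capacity, so 7 is optimal.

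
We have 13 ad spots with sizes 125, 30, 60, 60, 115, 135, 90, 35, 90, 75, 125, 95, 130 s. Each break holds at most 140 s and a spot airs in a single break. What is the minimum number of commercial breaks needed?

Total = 135 + 130 + 125 + 125 + 115 + 95 + 90 + 90 + 75 + 60 + 60 + 35 + 30 = 1165 s.
Lower bound: ⌈1165/140⌉ = 9 commercial breaks.
A packing using 10 commercial breaks:
  break 1: 135 = 135
  break 2: 130 = 130
  break 3: 125 = 125
  break 4: 125 = 125
  break 5: 115 = 115
  break 6: 95 + 35 = 130
  break 7: 90 + 30 = 120
  break 8: 90 = 90
  break 9: 75 + 60 = 135
  break 10: 60 = 60
No arrangement into 9 commercial breaks stays within capacity, so 10 is optimal.

10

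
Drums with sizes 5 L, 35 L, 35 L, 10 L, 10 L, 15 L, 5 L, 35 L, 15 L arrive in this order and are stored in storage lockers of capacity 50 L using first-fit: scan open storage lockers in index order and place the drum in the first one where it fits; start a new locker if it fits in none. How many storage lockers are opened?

4

  5 → locker 1 (new)  [load 5/50]
  35 → locker 1  [load 40/50]
  35 → locker 2 (new)  [load 35/50]
  10 → locker 1  [load 50/50]
  10 → locker 2  [load 45/50]
  15 → locker 3 (new)  [load 15/50]
  5 → locker 2  [load 50/50]
  35 → locker 3  [load 50/50]
  15 → locker 4 (new)  [load 15/50]
4 storage lockers opened.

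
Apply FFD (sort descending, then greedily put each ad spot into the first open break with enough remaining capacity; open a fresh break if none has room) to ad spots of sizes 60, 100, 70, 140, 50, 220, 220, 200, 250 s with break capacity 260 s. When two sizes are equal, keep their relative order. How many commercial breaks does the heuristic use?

6

Sorted descending: 250, 220, 220, 200, 140, 100, 70, 60, 50.
  250 → break 1 (new)  [load 250/260]
  220 → break 2 (new)  [load 220/260]
  220 → break 3 (new)  [load 220/260]
  200 → break 4 (new)  [load 200/260]
  140 → break 5 (new)  [load 140/260]
  100 → break 5  [load 240/260]
  70 → break 6 (new)  [load 70/260]
  60 → break 4  [load 260/260]
  50 → break 6  [load 120/260]
6 commercial breaks opened.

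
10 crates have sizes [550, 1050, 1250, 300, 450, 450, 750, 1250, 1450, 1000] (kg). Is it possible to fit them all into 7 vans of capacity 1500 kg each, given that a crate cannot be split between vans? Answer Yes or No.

A valid assignment using 7 vans:
  van 1: 1450 = 1450
  van 2: 1250 = 1250
  van 3: 1250 = 1250
  van 4: 1050 + 450 = 1500
  van 5: 1000 + 450 = 1450
  van 6: 750 + 550 = 1300
  van 7: 300 = 300
Every load is within 1500 kg, so 7 vans suffice.

Yes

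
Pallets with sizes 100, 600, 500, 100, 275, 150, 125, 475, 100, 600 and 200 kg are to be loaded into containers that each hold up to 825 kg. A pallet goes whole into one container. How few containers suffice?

Total = 600 + 600 + 500 + 475 + 275 + 200 + 150 + 125 + 100 + 100 + 100 = 3225 kg.
Lower bound: ⌈3225/825⌉ = 4 containers.
A packing using 4 containers:
  container 1: 600 + 200 = 800
  container 2: 600 + 125 + 100 = 825
  container 3: 500 + 275 = 775
  container 4: 475 + 150 + 100 + 100 = 825
This matches the lower bound, so 4 is optimal.

4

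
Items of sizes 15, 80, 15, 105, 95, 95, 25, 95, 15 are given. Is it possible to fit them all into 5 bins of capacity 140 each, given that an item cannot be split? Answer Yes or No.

A valid assignment using 5 bins:
  bin 1: 105 + 25 = 130
  bin 2: 95 + 15 + 15 + 15 = 140
  bin 3: 95 = 95
  bin 4: 95 = 95
  bin 5: 80 = 80
Every load is within 140, so 5 bins suffice.

Yes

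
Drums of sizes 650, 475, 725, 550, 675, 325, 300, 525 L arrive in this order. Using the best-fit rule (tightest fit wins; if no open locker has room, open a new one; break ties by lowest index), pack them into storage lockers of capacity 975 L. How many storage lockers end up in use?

6

  650 → locker 1 (new)  [load 650/975]
  475 → locker 2 (new)  [load 475/975]
  725 → locker 3 (new)  [load 725/975]
  550 → locker 4 (new)  [load 550/975]
  675 → locker 5 (new)  [load 675/975]
  325 → locker 1  [load 975/975]
  300 → locker 5  [load 975/975]
  525 → locker 6 (new)  [load 525/975]
6 storage lockers opened.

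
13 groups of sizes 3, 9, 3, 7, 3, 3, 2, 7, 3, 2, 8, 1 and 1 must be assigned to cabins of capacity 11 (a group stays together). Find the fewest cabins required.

Total = 9 + 8 + 7 + 7 + 3 + 3 + 3 + 3 + 3 + 2 + 2 + 1 + 1 = 52.
Lower bound: ⌈52/11⌉ = 5 cabins.
A packing using 5 cabins:
  cabin 1: 9 + 2 = 11
  cabin 2: 8 + 3 = 11
  cabin 3: 7 + 3 + 1 = 11
  cabin 4: 7 + 3 + 1 = 11
  cabin 5: 3 + 3 + 2 = 8
This matches the lower bound, so 5 is optimal.

5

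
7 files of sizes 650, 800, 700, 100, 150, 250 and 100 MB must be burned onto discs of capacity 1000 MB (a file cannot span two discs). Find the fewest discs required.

Total = 800 + 700 + 650 + 250 + 150 + 100 + 100 = 2750 MB.
Lower bound: ⌈2750/1000⌉ = 3 discs.
A packing using 3 discs:
  disc 1: 800 + 150 = 950
  disc 2: 700 + 250 = 950
  disc 3: 650 + 100 + 100 = 850
This matches the lower bound, so 3 is optimal.

3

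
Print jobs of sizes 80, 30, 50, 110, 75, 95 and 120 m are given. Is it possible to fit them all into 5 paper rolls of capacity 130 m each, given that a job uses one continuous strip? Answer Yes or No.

Yes

A valid assignment using 5 paper rolls:
  roll 1: 120 = 120
  roll 2: 110 = 110
  roll 3: 95 + 30 = 125
  roll 4: 80 + 50 = 130
  roll 5: 75 = 75
Every load is within 130 m, so 5 paper rolls suffice.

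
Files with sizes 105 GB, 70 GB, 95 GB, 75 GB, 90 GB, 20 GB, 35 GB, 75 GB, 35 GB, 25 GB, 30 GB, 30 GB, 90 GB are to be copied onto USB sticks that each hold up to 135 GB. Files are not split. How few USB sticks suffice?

Total = 105 + 95 + 90 + 90 + 75 + 75 + 70 + 35 + 35 + 30 + 30 + 25 + 20 = 775 GB.
Lower bound: ⌈775/135⌉ = 6 USB sticks.
Also, 7 files each exceed 135/2 GB, and no two of those can share a USB stick, so at least 7 USB sticks are needed.
A packing using 7 USB sticks:
  USB stick 1: 105 + 30 = 135
  USB stick 2: 95 + 35 = 130
  USB stick 3: 90 + 35 = 125
  USB stick 4: 90 + 30 = 120
  USB stick 5: 75 + 25 + 20 = 120
  USB stick 6: 75 = 75
  USB stick 7: 70 = 70
This matches the lower bound, so 7 is optimal.

7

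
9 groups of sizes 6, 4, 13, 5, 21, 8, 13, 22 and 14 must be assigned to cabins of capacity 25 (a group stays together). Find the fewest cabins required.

Total = 22 + 21 + 14 + 13 + 13 + 8 + 6 + 5 + 4 = 106.
Lower bound: ⌈106/25⌉ = 5 cabins.
A packing using 5 cabins:
  cabin 1: 22 = 22
  cabin 2: 21 + 4 = 25
  cabin 3: 14 + 8 = 22
  cabin 4: 13 + 6 + 5 = 24
  cabin 5: 13 = 13
This matches the lower bound, so 5 is optimal.

5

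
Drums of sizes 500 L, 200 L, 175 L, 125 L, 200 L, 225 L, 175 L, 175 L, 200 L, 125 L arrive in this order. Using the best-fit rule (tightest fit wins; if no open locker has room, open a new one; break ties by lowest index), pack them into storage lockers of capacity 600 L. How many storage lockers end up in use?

  500 → locker 1 (new)  [load 500/600]
  200 → locker 2 (new)  [load 200/600]
  175 → locker 2  [load 375/600]
  125 → locker 2  [load 500/600]
  200 → locker 3 (new)  [load 200/600]
  225 → locker 3  [load 425/600]
  175 → locker 3  [load 600/600]
  175 → locker 4 (new)  [load 175/600]
  200 → locker 4  [load 375/600]
  125 → locker 4  [load 500/600]
4 storage lockers opened.

4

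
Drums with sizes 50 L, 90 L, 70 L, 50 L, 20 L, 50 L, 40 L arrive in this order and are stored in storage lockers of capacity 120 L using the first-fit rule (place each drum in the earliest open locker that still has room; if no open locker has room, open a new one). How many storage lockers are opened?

  50 → locker 1 (new)  [load 50/120]
  90 → locker 2 (new)  [load 90/120]
  70 → locker 1  [load 120/120]
  50 → locker 3 (new)  [load 50/120]
  20 → locker 2  [load 110/120]
  50 → locker 3  [load 100/120]
  40 → locker 4 (new)  [load 40/120]
4 storage lockers opened.

4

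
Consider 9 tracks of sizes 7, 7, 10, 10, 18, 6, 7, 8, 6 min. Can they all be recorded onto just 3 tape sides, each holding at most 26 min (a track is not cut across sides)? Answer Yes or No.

No

Total = 79 min; ⌈79/26⌉ = 4.
At least 4 tape sides are required, but only 3 are allowed.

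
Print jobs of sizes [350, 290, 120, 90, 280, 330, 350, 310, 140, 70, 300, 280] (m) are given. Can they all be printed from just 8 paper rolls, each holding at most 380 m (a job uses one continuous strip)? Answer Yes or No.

Total = 2910 m; ⌈2910/380⌉ = 8.
The bound of 8 does not rule out 8, but exhaustive search shows no assignment into 8 paper rolls of capacity 380 m exists — the minimum is 9.

No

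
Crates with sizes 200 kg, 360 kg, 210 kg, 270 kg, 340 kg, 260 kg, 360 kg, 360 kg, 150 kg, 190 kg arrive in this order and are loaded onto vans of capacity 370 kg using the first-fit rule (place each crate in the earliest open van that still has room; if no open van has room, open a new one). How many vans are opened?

9

  200 → van 1 (new)  [load 200/370]
  360 → van 2 (new)  [load 360/370]
  210 → van 3 (new)  [load 210/370]
  270 → van 4 (new)  [load 270/370]
  340 → van 5 (new)  [load 340/370]
  260 → van 6 (new)  [load 260/370]
  360 → van 7 (new)  [load 360/370]
  360 → van 8 (new)  [load 360/370]
  150 → van 1  [load 350/370]
  190 → van 9 (new)  [load 190/370]
9 vans opened.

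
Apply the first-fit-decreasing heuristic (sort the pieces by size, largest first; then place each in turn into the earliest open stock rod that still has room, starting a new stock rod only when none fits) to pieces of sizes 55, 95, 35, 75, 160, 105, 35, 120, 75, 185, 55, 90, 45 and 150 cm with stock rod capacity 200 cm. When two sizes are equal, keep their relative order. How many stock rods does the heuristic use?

7

Sorted descending: 185, 160, 150, 120, 105, 95, 90, 75, 75, 55, 55, 45, 35, 35.
  185 → stock rod 1 (new)  [load 185/200]
  160 → stock rod 2 (new)  [load 160/200]
  150 → stock rod 3 (new)  [load 150/200]
  120 → stock rod 4 (new)  [load 120/200]
  105 → stock rod 5 (new)  [load 105/200]
  95 → stock rod 5  [load 200/200]
  90 → stock rod 6 (new)  [load 90/200]
  75 → stock rod 4  [load 195/200]
  75 → stock rod 6  [load 165/200]
  55 → stock rod 7 (new)  [load 55/200]
  55 → stock rod 7  [load 110/200]
  45 → stock rod 3  [load 195/200]
  35 → stock rod 2  [load 195/200]
  35 → stock rod 6  [load 200/200]
7 stock rods opened.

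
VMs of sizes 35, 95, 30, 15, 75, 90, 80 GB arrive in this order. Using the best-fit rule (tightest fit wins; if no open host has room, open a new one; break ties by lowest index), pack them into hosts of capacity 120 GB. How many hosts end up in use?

5

  35 → host 1 (new)  [load 35/120]
  95 → host 2 (new)  [load 95/120]
  30 → host 1  [load 65/120]
  15 → host 2  [load 110/120]
  75 → host 3 (new)  [load 75/120]
  90 → host 4 (new)  [load 90/120]
  80 → host 5 (new)  [load 80/120]
5 hosts opened.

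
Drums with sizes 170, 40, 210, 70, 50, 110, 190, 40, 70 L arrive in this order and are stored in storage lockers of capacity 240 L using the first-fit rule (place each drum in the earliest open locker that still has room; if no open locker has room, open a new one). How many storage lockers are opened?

  170 → locker 1 (new)  [load 170/240]
  40 → locker 1  [load 210/240]
  210 → locker 2 (new)  [load 210/240]
  70 → locker 3 (new)  [load 70/240]
  50 → locker 3  [load 120/240]
  110 → locker 3  [load 230/240]
  190 → locker 4 (new)  [load 190/240]
  40 → locker 4  [load 230/240]
  70 → locker 5 (new)  [load 70/240]
5 storage lockers opened.

5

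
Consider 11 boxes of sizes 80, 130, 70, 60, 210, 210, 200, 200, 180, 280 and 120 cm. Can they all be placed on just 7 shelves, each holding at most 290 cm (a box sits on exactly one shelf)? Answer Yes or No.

A valid assignment using 7 shelves:
  shelf 1: 280 = 280
  shelf 2: 210 + 80 = 290
  shelf 3: 210 + 70 = 280
  shelf 4: 200 + 60 = 260
  shelf 5: 200 = 200
  shelf 6: 180 = 180
  shelf 7: 130 + 120 = 250
Every load is within 290 cm, so 7 shelves suffice.

Yes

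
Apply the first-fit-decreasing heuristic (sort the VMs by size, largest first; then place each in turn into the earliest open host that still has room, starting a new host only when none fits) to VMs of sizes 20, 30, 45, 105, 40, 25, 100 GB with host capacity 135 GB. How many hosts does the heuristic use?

Sorted descending: 105, 100, 45, 40, 30, 25, 20.
  105 → host 1 (new)  [load 105/135]
  100 → host 2 (new)  [load 100/135]
  45 → host 3 (new)  [load 45/135]
  40 → host 3  [load 85/135]
  30 → host 1  [load 135/135]
  25 → host 2  [load 125/135]
  20 → host 3  [load 105/135]
3 hosts opened.

3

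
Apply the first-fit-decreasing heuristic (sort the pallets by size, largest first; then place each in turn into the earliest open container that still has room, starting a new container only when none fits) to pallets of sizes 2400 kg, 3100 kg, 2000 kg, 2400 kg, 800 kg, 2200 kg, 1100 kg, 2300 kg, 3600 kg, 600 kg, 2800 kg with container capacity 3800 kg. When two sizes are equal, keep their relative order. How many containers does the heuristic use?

Sorted descending: 3600, 3100, 2800, 2400, 2400, 2300, 2200, 2000, 1100, 800, 600.
  3600 → container 1 (new)  [load 3600/3800]
  3100 → container 2 (new)  [load 3100/3800]
  2800 → container 3 (new)  [load 2800/3800]
  2400 → container 4 (new)  [load 2400/3800]
  2400 → container 5 (new)  [load 2400/3800]
  2300 → container 6 (new)  [load 2300/3800]
  2200 → container 7 (new)  [load 2200/3800]
  2000 → container 8 (new)  [load 2000/3800]
  1100 → container 4  [load 3500/3800]
  800 → container 3  [load 3600/3800]
  600 → container 2  [load 3700/3800]
8 containers opened.

8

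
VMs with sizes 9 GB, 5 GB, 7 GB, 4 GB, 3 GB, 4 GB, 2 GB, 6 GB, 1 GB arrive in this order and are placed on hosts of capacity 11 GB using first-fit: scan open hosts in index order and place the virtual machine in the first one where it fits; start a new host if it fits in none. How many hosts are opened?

4

  9 → host 1 (new)  [load 9/11]
  5 → host 2 (new)  [load 5/11]
  7 → host 3 (new)  [load 7/11]
  4 → host 2  [load 9/11]
  3 → host 3  [load 10/11]
  4 → host 4 (new)  [load 4/11]
  2 → host 1  [load 11/11]
  6 → host 4  [load 10/11]
  1 → host 2  [load 10/11]
4 hosts opened.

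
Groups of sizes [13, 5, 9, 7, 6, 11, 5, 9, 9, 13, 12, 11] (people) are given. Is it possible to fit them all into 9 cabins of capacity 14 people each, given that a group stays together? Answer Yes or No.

A valid assignment using 9 cabins:
  cabin 1: 13 = 13
  cabin 2: 13 = 13
  cabin 3: 12 = 12
  cabin 4: 11 = 11
  cabin 5: 11 = 11
  cabin 6: 9 + 5 = 14
  cabin 7: 9 + 5 = 14
  cabin 8: 9 = 9
  cabin 9: 7 + 6 = 13
Every load is within 14 people, so 9 cabins suffice.

Yes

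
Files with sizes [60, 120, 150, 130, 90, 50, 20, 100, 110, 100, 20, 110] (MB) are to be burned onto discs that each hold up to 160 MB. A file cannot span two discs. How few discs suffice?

8

Total = 150 + 130 + 120 + 110 + 110 + 100 + 100 + 90 + 60 + 50 + 20 + 20 = 1060 MB.
Lower bound: ⌈1060/160⌉ = 7 discs.
Also, 8 files each exceed 80 MB, and no two of those can share a disc, so at least 8 discs are needed.
A packing using 8 discs:
  disc 1: 150 = 150
  disc 2: 130 + 20 = 150
  disc 3: 120 + 20 = 140
  disc 4: 110 + 50 = 160
  disc 5: 110 = 110
  disc 6: 100 + 60 = 160
  disc 7: 100 = 100
  disc 8: 90 = 90
This matches the lower bound, so 8 is optimal.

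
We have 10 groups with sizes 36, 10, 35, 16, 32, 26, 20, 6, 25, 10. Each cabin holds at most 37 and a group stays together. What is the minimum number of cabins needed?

Total = 36 + 35 + 32 + 26 + 25 + 20 + 16 + 10 + 10 + 6 = 216.
Lower bound: ⌈216/37⌉ = 6 cabins.
A packing using 7 cabins:
  cabin 1: 36 = 36
  cabin 2: 35 = 35
  cabin 3: 32 = 32
  cabin 4: 26 + 10 = 36
  cabin 5: 25 + 10 = 35
  cabin 6: 20 + 16 = 36
  cabin 7: 6 = 6
No arrangement into 6 cabins stays within capacity, so 7 is optimal.

7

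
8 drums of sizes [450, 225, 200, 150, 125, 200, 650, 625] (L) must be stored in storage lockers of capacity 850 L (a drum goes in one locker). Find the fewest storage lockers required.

4

Total = 650 + 625 + 450 + 225 + 200 + 200 + 150 + 125 = 2625 L.
Lower bound: ⌈2625/850⌉ = 4 storage lockers.
A packing using 4 storage lockers:
  locker 1: 650 + 200 = 850
  locker 2: 625 + 225 = 850
  locker 3: 450 + 200 + 150 = 800
  locker 4: 125 = 125
This matches the lower bound, so 4 is optimal.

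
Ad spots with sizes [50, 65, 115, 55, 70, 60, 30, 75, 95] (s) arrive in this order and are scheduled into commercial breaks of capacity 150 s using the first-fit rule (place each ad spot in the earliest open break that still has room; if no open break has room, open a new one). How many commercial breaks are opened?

  50 → break 1 (new)  [load 50/150]
  65 → break 1  [load 115/150]
  115 → break 2 (new)  [load 115/150]
  55 → break 3 (new)  [load 55/150]
  70 → break 3  [load 125/150]
  60 → break 4 (new)  [load 60/150]
  30 → break 1  [load 145/150]
  75 → break 4  [load 135/150]
  95 → break 5 (new)  [load 95/150]
5 commercial breaks opened.

5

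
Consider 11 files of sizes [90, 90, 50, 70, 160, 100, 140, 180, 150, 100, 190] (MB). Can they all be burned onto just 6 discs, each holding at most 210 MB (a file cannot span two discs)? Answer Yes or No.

No

Total = 1320 MB; ⌈1320/210⌉ = 7.
At least 7 discs are required, but only 6 are allowed.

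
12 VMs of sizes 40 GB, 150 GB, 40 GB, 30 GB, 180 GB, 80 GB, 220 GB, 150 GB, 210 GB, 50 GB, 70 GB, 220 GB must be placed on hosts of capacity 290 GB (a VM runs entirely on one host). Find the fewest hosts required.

6

Total = 220 + 220 + 210 + 180 + 150 + 150 + 80 + 70 + 50 + 40 + 40 + 30 = 1440 GB.
Lower bound: ⌈1440/290⌉ = 5 hosts.
Also, 6 VMs each exceed 145 GB, and no two of those can share a host, so at least 6 hosts are needed.
A packing using 6 hosts:
  host 1: 220 + 70 = 290
  host 2: 220 + 50 = 270
  host 3: 210 + 80 = 290
  host 4: 180 + 40 + 40 + 30 = 290
  host 5: 150 = 150
  host 6: 150 = 150
This matches the lower bound, so 6 is optimal.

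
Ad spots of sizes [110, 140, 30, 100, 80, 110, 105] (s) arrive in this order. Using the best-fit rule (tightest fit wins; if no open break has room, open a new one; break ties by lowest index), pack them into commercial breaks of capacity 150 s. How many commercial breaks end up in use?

  110 → break 1 (new)  [load 110/150]
  140 → break 2 (new)  [load 140/150]
  30 → break 1  [load 140/150]
  100 → break 3 (new)  [load 100/150]
  80 → break 4 (new)  [load 80/150]
  110 → break 5 (new)  [load 110/150]
  105 → break 6 (new)  [load 105/150]
6 commercial breaks opened.

6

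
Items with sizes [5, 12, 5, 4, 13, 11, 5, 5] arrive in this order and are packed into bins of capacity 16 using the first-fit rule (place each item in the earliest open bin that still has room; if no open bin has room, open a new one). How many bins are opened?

  5 → bin 1 (new)  [load 5/16]
  12 → bin 2 (new)  [load 12/16]
  5 → bin 1  [load 10/16]
  4 → bin 1  [load 14/16]
  13 → bin 3 (new)  [load 13/16]
  11 → bin 4 (new)  [load 11/16]
  5 → bin 4  [load 16/16]
  5 → bin 5 (new)  [load 5/16]
5 bins opened.

5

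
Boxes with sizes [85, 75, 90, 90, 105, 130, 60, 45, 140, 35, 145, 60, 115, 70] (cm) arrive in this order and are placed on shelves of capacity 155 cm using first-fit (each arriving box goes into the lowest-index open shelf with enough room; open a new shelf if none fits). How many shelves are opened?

10

  85 → shelf 1 (new)  [load 85/155]
  75 → shelf 2 (new)  [load 75/155]
  90 → shelf 3 (new)  [load 90/155]
  90 → shelf 4 (new)  [load 90/155]
  105 → shelf 5 (new)  [load 105/155]
  130 → shelf 6 (new)  [load 130/155]
  60 → shelf 1  [load 145/155]
  45 → shelf 2  [load 120/155]
  140 → shelf 7 (new)  [load 140/155]
  35 → shelf 2  [load 155/155]
  145 → shelf 8 (new)  [load 145/155]
  60 → shelf 3  [load 150/155]
  115 → shelf 9 (new)  [load 115/155]
  70 → shelf 10 (new)  [load 70/155]
10 shelves opened.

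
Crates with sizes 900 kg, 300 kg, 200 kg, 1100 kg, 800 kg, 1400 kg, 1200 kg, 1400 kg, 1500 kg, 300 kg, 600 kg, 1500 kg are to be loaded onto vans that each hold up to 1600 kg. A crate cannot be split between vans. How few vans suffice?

8

Total = 1500 + 1500 + 1400 + 1400 + 1200 + 1100 + 900 + 800 + 600 + 300 + 300 + 200 = 11200 kg.
Lower bound: ⌈11200/1600⌉ = 7 vans.
A packing using 8 vans:
  van 1: 1500 = 1500
  van 2: 1500 = 1500
  van 3: 1400 + 200 = 1600
  van 4: 1400 = 1400
  van 5: 1200 + 300 = 1500
  van 6: 1100 + 300 = 1400
  van 7: 900 + 600 = 1500
  van 8: 800 = 800
No arrangement into 7 vans stays within capacity, so 8 is optimal.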